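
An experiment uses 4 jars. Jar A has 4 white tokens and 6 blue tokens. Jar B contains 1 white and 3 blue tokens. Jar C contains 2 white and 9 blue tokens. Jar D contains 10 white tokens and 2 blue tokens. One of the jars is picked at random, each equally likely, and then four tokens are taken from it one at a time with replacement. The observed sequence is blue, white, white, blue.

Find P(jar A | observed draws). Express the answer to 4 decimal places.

0.4293

The likelihood of the observed sequence under each hypothesis: P(data | jar A) = (6/10)(4/10)(4/10)(6/10) = 0.0576; P(data | jar B) = (3/4)(1/4)(1/4)(3/4) = 0.035156; P(data | jar C) = (9/11)(2/11)(2/11)(9/11) = 0.02213; P(data | jar D) = (2/12)(10/12)(10/12)(2/12) = 0.01929.
The prior-weighted likelihoods are 1/4 · 0.0576 = 0.0144, 1/4 · 0.035156 = 0.0087891, 1/4 · 0.02213 = 0.0055324, 1/4 · 0.01929 = 0.0048225; summing to 0.033544.
Hence P(jar A | data) = (0.0144) / (0.033544) = 0.42929.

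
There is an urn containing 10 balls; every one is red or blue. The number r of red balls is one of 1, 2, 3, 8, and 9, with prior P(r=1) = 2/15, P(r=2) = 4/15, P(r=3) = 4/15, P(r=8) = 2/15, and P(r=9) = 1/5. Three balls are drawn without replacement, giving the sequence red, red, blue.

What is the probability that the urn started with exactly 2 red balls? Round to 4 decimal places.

0.0952

Compute the likelihood of the observed sequence for each case: P(data | r = 1) = (1/10)(0/9) = 0; P(data | r = 2) = (2/10)(1/9)(8/8) = 1/45; P(data | r = 3) = (3/10)(2/9)(7/8) = 7/120; P(data | r = 8) = (8/10)(7/9)(2/8) = 7/45; P(data | r = 9) = (9/10)(8/9)(1/8) = 1/10.
Multiplying each by its prior: 2/15 · 0 = 0, 4/15 · 1/45 = 4/675, 4/15 · 7/120 = 7/450, 2/15 · 7/45 = 14/675, 1/5 · 1/10 = 1/50; these sum to 14/225.
By Bayes' rule, P(r = 2 | data) = (4/675) / (14/225) = 2/21.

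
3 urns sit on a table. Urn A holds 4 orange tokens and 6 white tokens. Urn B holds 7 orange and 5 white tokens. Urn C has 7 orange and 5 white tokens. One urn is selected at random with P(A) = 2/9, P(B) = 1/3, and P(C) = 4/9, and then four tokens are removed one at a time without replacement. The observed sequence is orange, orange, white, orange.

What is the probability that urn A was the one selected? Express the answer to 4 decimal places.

0.0846

For each hypothesis, P(data | H) works out to: P(data | urn A) = (4/10)(3/9)(6/8)(2/7) = 0.028571; P(data | urn B) = (7/12)(6/11)(5/10)(5/9) = 0.088384; P(data | urn C) = (7/12)(6/11)(5/10)(5/9) = 0.088384.
The prior-weighted likelihoods are 2/9 · 0.028571 = 0.0063492, 1/3 · 0.088384 = 0.029461, 4/9 · 0.088384 = 0.039282; these sum to 0.075092.
Therefore the posterior P(urn A | data) = (0.0063492) / (0.075092) = 0.084552.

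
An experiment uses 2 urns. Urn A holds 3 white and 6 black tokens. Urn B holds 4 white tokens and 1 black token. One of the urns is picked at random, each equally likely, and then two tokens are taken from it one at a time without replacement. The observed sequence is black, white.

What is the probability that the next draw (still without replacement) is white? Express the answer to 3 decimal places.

0.603

The likelihood of the observed sequence under each hypothesis: P(data | urn A) = (6/9)(3/8) = 1/4; P(data | urn B) = (1/5)(4/4) = 1/5.
Multiplying each by its prior: 1/2 · 1/4 = 1/8, 1/2 · 1/5 = 1/10; summing to 9/40.
Dividing through by the total gives posterior P(urn A | data) = 5/9, P(urn B | data) = 4/9.
The predictive probability is P(white next | data) = (2/7)(5/9) + (1)(4/9) = 38/63.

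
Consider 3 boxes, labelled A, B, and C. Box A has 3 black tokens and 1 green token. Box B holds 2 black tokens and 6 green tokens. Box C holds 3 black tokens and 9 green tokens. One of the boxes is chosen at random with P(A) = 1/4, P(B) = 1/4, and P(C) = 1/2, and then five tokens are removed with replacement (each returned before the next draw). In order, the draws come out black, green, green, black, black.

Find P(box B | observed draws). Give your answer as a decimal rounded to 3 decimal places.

Compute the likelihood of the observed sequence for each case: P(data | box A) = (3/4)(1/4)(1/4)(3/4)(3/4) = 0.026367; P(data | box B) = (2/8)(6/8)(6/8)(2/8)(2/8) = 0.0087891; P(data | box C) = (3/12)(9/12)(9/12)(3/12)(3/12) = 0.0087891.
Weighting by the prior gives 1/4 · 0.026367 = 0.0065918, 1/4 · 0.0087891 = 0.0021973, 1/2 · 0.0087891 = 0.0043945; these sum to 0.013184.
Therefore the posterior P(box B | data) = (0.0021973) / (0.013184) = 0.16667.

0.167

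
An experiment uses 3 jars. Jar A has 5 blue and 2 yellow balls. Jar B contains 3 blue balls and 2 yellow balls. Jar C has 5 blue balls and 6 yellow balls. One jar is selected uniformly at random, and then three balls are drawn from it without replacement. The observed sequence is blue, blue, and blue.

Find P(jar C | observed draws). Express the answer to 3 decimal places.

Compute the likelihood of the observed sequence for each case: P(data | jar A) = (5/7)(4/6)(3/5) = 0.28571; P(data | jar B) = (3/5)(2/4)(1/3) = 0.1; P(data | jar C) = (5/11)(4/10)(3/9) = 0.060606.
Weighting by the prior gives 1/3 · 0.28571 = 0.095238, 1/3 · 0.1 = 0.033333, 1/3 · 0.060606 = 0.020202; these sum to 0.14877.
Hence P(jar C | data) = (0.020202) / (0.14877) = 0.13579.

0.136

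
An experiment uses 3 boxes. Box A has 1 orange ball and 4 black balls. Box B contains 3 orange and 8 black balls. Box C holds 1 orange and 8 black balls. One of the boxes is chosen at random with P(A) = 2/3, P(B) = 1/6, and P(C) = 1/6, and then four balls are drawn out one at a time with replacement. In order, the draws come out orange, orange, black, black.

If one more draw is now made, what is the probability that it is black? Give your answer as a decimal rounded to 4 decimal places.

For each hypothesis, P(data | H) works out to: P(data | box A) = (1/5)(1/5)(4/5)(4/5) = 0.0256; P(data | box B) = (3/11)(3/11)(8/11)(8/11) = 0.039342; P(data | box C) = (1/9)(1/9)(8/9)(8/9) = 0.0097546.
Weighting by the prior gives 2/3 · 0.0256 = 0.017067, 1/6 · 0.039342 = 0.0065569, 1/6 · 0.0097546 = 0.0016258; with total 0.025249.
The posterior is then P(box A | data) = 0.67592, P(box B | data) = 0.25969, P(box C | data) = 0.064388.
The predictive probability is P(black next | data) = (4/5)(0.67592) + (8/11)(0.25969) + (8/9)(0.064388) = 0.78684.

0.7868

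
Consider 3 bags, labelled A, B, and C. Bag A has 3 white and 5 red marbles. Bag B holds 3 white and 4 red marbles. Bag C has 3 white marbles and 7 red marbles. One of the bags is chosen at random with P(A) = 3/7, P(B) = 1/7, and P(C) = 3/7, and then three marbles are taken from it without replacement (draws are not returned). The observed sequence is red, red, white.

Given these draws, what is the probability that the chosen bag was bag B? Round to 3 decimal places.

Compute the likelihood of the observed sequence for each case: P(data | bag A) = (5/8)(4/7)(3/6) = 5/28; P(data | bag B) = (4/7)(3/6)(3/5) = 6/35; P(data | bag C) = (7/10)(6/9)(3/8) = 7/40.
Multiplying each by its prior: 3/7 · 5/28 = 15/196, 1/7 · 6/35 = 6/245, 3/7 · 7/40 = 3/40; summing to 69/392.
So P(bag B | data) = (6/245) / (69/392) = 16/115.

0.139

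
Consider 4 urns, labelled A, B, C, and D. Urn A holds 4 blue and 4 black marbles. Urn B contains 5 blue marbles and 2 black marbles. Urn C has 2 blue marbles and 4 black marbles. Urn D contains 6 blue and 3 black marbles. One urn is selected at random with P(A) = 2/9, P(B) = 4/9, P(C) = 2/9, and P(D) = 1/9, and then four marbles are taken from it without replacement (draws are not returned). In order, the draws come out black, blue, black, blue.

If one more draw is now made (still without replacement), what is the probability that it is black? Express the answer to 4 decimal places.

The likelihood of the observed sequence under each hypothesis: P(data | urn A) = (4/8)(4/7)(3/6)(3/5) = 0.085714; P(data | urn B) = (2/7)(5/6)(1/5)(4/4) = 0.047619; P(data | urn C) = (4/6)(2/5)(3/4)(1/3) = 0.066667; P(data | urn D) = (3/9)(6/8)(2/7)(5/6) = 0.059524.
The prior-weighted likelihoods are 2/9 · 0.085714 = 0.019048, 4/9 · 0.047619 = 0.021164, 2/9 · 0.066667 = 0.014815, 1/9 · 0.059524 = 0.0066138; summing to 0.06164.
Dividing through by the total gives posterior P(urn A | data) = 0.30901, P(urn B | data) = 0.34335, P(urn C | data) = 0.24034, P(urn D | data) = 0.1073.
The predictive probability is P(black next | data) = (1/2)(0.30901) + (0)(0.34335) + (1)(0.24034) + (1/5)(0.1073) = 0.41631.

0.4163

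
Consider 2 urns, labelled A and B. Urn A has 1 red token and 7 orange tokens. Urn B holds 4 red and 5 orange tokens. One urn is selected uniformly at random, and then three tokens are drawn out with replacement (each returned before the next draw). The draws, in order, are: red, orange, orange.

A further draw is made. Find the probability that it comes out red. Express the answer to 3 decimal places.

Under each hypothesis, the probability of the observed sequence is: P(data | urn A) = (1/8)(7/8)(7/8) = 0.095703; P(data | urn B) = (4/9)(5/9)(5/9) = 0.13717.
Weighting by the prior gives 1/2 · 0.095703 = 0.047852, 1/2 · 0.13717 = 0.068587; these sum to 0.11644.
The posterior is then P(urn A | data) = 0.41096, P(urn B | data) = 0.58904.
So P(red next | data) = Σ P(red next | H) P(H | data) = (1/8)(0.41096) + (4/9)(0.58904) = 0.31317.

0.313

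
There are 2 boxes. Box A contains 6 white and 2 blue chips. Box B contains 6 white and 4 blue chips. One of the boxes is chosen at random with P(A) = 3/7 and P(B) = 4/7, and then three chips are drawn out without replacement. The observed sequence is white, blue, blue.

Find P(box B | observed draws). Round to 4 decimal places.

The likelihood of the observed sequence under each hypothesis: P(data | box A) = (6/8)(2/7)(1/6) = 1/28; P(data | box B) = (6/10)(4/9)(3/8) = 1/10.
Weighting by the prior gives 3/7 · 1/28 = 3/196, 4/7 · 1/10 = 2/35; these sum to 71/980.
Therefore the posterior P(box B | data) = (2/35) / (71/980) = 56/71.

0.7887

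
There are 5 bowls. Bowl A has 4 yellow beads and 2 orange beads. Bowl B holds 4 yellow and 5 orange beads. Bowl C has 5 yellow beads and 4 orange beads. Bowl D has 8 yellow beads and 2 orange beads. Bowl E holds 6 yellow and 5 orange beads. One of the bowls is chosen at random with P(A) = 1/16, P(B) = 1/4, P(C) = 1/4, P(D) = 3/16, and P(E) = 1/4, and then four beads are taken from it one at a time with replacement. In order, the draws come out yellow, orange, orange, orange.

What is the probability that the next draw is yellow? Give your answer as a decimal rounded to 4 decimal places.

Compute the likelihood of the observed sequence for each case: P(data | bowl A) = (4/6)(2/6)(2/6)(2/6) = 0.024691; P(data | bowl B) = (4/9)(5/9)(5/9)(5/9) = 0.076208; P(data | bowl C) = (5/9)(4/9)(4/9)(4/9) = 0.048773; P(data | bowl D) = (8/10)(2/10)(2/10)(2/10) = 0.0064; P(data | bowl E) = (6/11)(5/11)(5/11)(5/11) = 0.051226.
Weighting by the prior gives 1/16 · 0.024691 = 0.0015432, 1/4 · 0.076208 = 0.019052, 1/4 · 0.048773 = 0.012193, 3/16 · 0.0064 = 0.0012, 1/4 · 0.051226 = 0.012807; with total 0.046795.
The posterior is then P(bowl A | data) = 0.032978, P(bowl B | data) = 0.40714, P(bowl C | data) = 0.26057, P(bowl D | data) = 0.025644, P(bowl E | data) = 0.27367.
Averaging over the posterior, P(yellow next | data) = (2/3)(0.032978) + (4/9)(0.40714) + (5/9)(0.26057) + (4/5)(0.025644) + (6/11)(0.27367) = 0.51749.

0.5175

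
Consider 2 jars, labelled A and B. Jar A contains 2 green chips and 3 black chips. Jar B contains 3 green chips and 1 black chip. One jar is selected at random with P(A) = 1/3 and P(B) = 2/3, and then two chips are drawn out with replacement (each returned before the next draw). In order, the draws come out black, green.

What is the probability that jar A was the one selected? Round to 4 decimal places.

0.3902

For each hypothesis, P(data | H) works out to: P(data | jar A) = (3/5)(2/5) = 6/25; P(data | jar B) = (1/4)(3/4) = 3/16.
Weighting by the prior gives 1/3 · 6/25 = 2/25, 2/3 · 3/16 = 1/8; summing to 41/200.
So P(jar A | data) = (2/25) / (41/200) = 16/41.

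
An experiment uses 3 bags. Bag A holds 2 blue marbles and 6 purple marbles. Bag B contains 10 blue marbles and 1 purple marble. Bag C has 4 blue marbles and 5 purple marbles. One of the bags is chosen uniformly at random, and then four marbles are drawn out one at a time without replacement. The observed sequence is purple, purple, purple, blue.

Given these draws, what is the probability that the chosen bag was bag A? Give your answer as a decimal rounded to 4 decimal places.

Compute the likelihood of the observed sequence for each case: P(data | bag A) = (6/8)(5/7)(4/6)(2/5) = 1/7; P(data | bag B) = (1/11)(0/10) = 0; P(data | bag C) = (5/9)(4/8)(3/7)(4/6) = 5/63.
The prior-weighted likelihoods are 1/3 · 1/7 = 1/21, 1/3 · 0 = 0, 1/3 · 5/63 = 5/189; these sum to 2/27.
So P(bag A | data) = (1/21) / (2/27) = 9/14.

0.6429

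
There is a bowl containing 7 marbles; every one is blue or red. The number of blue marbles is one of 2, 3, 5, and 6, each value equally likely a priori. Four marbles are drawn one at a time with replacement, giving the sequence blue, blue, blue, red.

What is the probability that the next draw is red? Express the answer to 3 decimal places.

Compute the likelihood of the observed sequence for each case: P(data | r = 2) = (2/7)(2/7)(2/7)(5/7) = 0.01666; P(data | r = 3) = (3/7)(3/7)(3/7)(4/7) = 0.044981; P(data | r = 5) = (5/7)(5/7)(5/7)(2/7) = 0.10412; P(data | r = 6) = (6/7)(6/7)(6/7)(1/7) = 0.089963.
The prior-weighted likelihoods are 1/4 · 0.01666 = 0.0041649, 1/4 · 0.044981 = 0.011245, 1/4 · 0.10412 = 0.026031, 1/4 · 0.089963 = 0.022491; with total 0.063932.
The posterior is then P(r = 2 | data) = 0.065147, P(r = 3 | data) = 0.1759, P(r = 5 | data) = 0.40717, P(r = 6 | data) = 0.35179.
So P(red next | data) = Σ P(red next | H) P(H | data) = (5/7)(0.065147) + (4/7)(0.1759) + (2/7)(0.40717) + (1/7)(0.35179) = 0.31363.

0.314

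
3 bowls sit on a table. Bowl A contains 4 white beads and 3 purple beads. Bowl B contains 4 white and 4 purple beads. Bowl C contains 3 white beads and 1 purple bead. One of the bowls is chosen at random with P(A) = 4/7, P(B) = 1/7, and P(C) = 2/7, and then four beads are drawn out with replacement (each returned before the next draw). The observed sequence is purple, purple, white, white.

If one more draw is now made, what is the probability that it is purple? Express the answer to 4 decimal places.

0.4069

For each hypothesis, P(data | H) works out to: P(data | bowl A) = (3/7)(3/7)(4/7)(4/7) = 0.059975; P(data | bowl B) = (4/8)(4/8)(4/8)(4/8) = 0.0625; P(data | bowl C) = (1/4)(1/4)(3/4)(3/4) = 0.035156.
Multiplying each by its prior: 4/7 · 0.059975 = 0.034271, 1/7 · 0.0625 = 0.0089286, 2/7 · 0.035156 = 0.010045; these sum to 0.053245.
The posterior is then P(bowl A | data) = 0.64366, P(bowl B | data) = 0.16769, P(bowl C | data) = 0.18865.
So P(purple next | data) = Σ P(purple next | H) P(H | data) = (3/7)(0.64366) + (1/2)(0.16769) + (1/4)(0.18865) = 0.40686.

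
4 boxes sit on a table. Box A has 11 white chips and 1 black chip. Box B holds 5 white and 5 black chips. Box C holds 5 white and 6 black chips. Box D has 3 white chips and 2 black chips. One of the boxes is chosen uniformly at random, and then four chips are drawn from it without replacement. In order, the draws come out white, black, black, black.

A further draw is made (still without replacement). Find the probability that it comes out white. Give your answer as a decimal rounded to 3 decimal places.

Under each hypothesis, the probability of the observed sequence is: P(data | box A) = (11/12)(1/11)(0/10) = 0; P(data | box B) = (5/10)(5/9)(4/8)(3/7) = 0.059524; P(data | box C) = (5/11)(6/10)(5/9)(4/8) = 0.075758; P(data | box D) = (3/5)(2/4)(1/3)(0/2) = 0.
The prior-weighted likelihoods are 1/4 · 0 = 0, 1/4 · 0.059524 = 0.014881, 1/4 · 0.075758 = 0.018939, 1/4 · 0 = 0; with total 0.03382.
Normalising, the posterior is P(box A | data) = 0, P(box B | data) = 0.44, P(box C | data) = 0.56, P(box D | data) = 0.
So P(white next | data) = Σ P(white next | H) P(H | data) = (2/3)(0.44) + (4/7)(0.56) = 0.61333.

0.613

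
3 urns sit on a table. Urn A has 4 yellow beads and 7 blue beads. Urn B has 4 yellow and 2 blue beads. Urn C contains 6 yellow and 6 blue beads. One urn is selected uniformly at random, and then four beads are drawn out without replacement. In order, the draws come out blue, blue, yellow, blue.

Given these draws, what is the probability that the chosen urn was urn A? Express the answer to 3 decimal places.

Under each hypothesis, the probability of the observed sequence is: P(data | urn A) = (7/11)(6/10)(4/9)(5/8) = 7/66; P(data | urn B) = (2/6)(1/5)(4/4)(0/3) = 0; P(data | urn C) = (6/12)(5/11)(6/10)(4/9) = 2/33.
Weighting by the prior gives 1/3 · 7/66 = 7/198, 1/3 · 0 = 0, 1/3 · 2/33 = 2/99; with total 1/18.
By Bayes' rule, P(urn A | data) = (7/198) / (1/18) = 7/11.

0.636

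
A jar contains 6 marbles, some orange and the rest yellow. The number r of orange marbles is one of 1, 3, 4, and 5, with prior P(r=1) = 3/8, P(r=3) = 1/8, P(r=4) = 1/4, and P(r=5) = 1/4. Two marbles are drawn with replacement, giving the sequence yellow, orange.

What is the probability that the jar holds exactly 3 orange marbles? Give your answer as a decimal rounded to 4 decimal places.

For each hypothesis, P(data | H) works out to: P(data | r = 1) = (5/6)(1/6) = 5/36; P(data | r = 3) = (3/6)(3/6) = 1/4; P(data | r = 4) = (2/6)(4/6) = 2/9; P(data | r = 5) = (1/6)(5/6) = 5/36.
Weighting by the prior gives 3/8 · 5/36 = 5/96, 1/8 · 1/4 = 1/32, 1/4 · 2/9 = 1/18, 1/4 · 5/36 = 5/144; these sum to 25/144.
By Bayes' rule, P(r = 3 | data) = (1/32) / (25/144) = 9/50.

0.1800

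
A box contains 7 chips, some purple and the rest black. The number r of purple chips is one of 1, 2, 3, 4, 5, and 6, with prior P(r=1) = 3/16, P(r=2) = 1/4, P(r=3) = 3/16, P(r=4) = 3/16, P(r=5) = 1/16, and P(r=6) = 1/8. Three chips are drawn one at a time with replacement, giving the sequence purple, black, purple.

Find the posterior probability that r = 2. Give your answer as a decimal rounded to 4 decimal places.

For each hypothesis, P(data | H) works out to: P(data | r = 1) = (1/7)(6/7)(1/7) = 0.017493; P(data | r = 2) = (2/7)(5/7)(2/7) = 0.058309; P(data | r = 3) = (3/7)(4/7)(3/7) = 0.10496; P(data | r = 4) = (4/7)(3/7)(4/7) = 0.13994; P(data | r = 5) = (5/7)(2/7)(5/7) = 0.14577; P(data | r = 6) = (6/7)(1/7)(6/7) = 0.10496.
Weighting by the prior gives 3/16 · 0.017493 = 0.0032799, 1/4 · 0.058309 = 0.014577, 3/16 · 0.10496 = 0.019679, 3/16 · 0.13994 = 0.026239, 1/16 · 0.14577 = 0.0091108, 1/8 · 0.10496 = 0.01312; summing to 0.086006.
By Bayes' rule, P(r = 2 | data) = (0.014577) / (0.086006) = 0.16949.

0.1695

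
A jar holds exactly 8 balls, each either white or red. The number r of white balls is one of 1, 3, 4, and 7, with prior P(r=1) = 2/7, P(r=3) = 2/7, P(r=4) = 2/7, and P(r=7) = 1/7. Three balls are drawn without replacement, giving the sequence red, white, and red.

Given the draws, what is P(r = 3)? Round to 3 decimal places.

0.400

The likelihood of the observed sequence under each hypothesis: P(data | r = 1) = (7/8)(1/7)(6/6) = 1/8; P(data | r = 3) = (5/8)(3/7)(4/6) = 5/28; P(data | r = 4) = (4/8)(4/7)(3/6) = 1/7; P(data | r = 7) = (1/8)(7/7)(0/6) = 0.
Multiplying each by its prior: 2/7 · 1/8 = 1/28, 2/7 · 5/28 = 5/98, 2/7 · 1/7 = 2/49, 1/7 · 0 = 0; with total 25/196.
Therefore the posterior P(r = 3 | data) = (5/98) / (25/196) = 2/5.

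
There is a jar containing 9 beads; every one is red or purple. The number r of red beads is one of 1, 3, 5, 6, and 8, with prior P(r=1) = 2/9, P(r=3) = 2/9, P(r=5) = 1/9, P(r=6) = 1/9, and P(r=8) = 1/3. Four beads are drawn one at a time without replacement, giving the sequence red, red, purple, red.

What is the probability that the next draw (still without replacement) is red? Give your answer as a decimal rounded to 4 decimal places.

Compute the likelihood of the observed sequence for each case: P(data | r = 1) = (1/9)(0/8) = 0; P(data | r = 3) = (3/9)(2/8)(6/7)(1/6) = 1/84; P(data | r = 5) = (5/9)(4/8)(4/7)(3/6) = 5/63; P(data | r = 6) = (6/9)(5/8)(3/7)(4/6) = 5/42; P(data | r = 8) = (8/9)(7/8)(1/7)(6/6) = 1/9.
Multiplying each by its prior: 2/9 · 0 = 0, 2/9 · 1/84 = 1/378, 1/9 · 5/63 = 5/567, 1/9 · 5/42 = 5/378, 1/3 · 1/9 = 1/27; with total 5/81.
Normalising, the posterior is P(r = 1 | data) = 0, P(r = 3 | data) = 3/70, P(r = 5 | data) = 1/7, P(r = 6 | data) = 3/14, P(r = 8 | data) = 3/5.
So P(red next | data) = Σ P(red next | H) P(H | data) = (0)(3/70) + (2/5)(1/7) + (3/5)(3/14) + (1)(3/5) = 11/14.

0.7857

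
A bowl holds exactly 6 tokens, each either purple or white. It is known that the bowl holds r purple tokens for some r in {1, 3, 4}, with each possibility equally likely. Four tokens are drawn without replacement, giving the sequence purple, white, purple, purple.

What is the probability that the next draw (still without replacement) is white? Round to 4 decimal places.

0.6364

Under each hypothesis, the probability of the observed sequence is: P(data | r = 1) = (1/6)(5/5)(0/4) = 0; P(data | r = 3) = (3/6)(3/5)(2/4)(1/3) = 1/20; P(data | r = 4) = (4/6)(2/5)(3/4)(2/3) = 2/15.
Weighting by the prior gives 1/3 · 0 = 0, 1/3 · 1/20 = 1/60, 1/3 · 2/15 = 2/45; with total 11/180.
Dividing through by the total gives posterior P(r = 1 | data) = 0, P(r = 3 | data) = 3/11, P(r = 4 | data) = 8/11.
So P(white next | data) = Σ P(white next | H) P(H | data) = (1)(3/11) + (1/2)(8/11) = 7/11.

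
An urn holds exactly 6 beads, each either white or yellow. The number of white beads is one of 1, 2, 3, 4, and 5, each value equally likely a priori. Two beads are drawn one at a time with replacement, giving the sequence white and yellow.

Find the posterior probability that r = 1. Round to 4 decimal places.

For each hypothesis, P(data | H) works out to: P(data | r = 1) = (1/6)(5/6) = 5/36; P(data | r = 2) = (2/6)(4/6) = 2/9; P(data | r = 3) = (3/6)(3/6) = 1/4; P(data | r = 4) = (4/6)(2/6) = 2/9; P(data | r = 5) = (5/6)(1/6) = 5/36.
The prior-weighted likelihoods are 1/5 · 5/36 = 1/36, 1/5 · 2/9 = 2/45, 1/5 · 1/4 = 1/20, 1/5 · 2/9 = 2/45, 1/5 · 5/36 = 1/36; these sum to 7/36.
By Bayes' rule, P(r = 1 | data) = (1/36) / (7/36) = 1/7.

0.1429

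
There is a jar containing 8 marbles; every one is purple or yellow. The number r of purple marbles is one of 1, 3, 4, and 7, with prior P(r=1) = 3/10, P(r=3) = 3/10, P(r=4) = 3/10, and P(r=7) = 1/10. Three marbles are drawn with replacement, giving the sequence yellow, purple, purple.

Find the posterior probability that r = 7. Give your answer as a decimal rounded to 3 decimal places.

The likelihood of the observed sequence under each hypothesis: P(data | r = 1) = (7/8)(1/8)(1/8) = 0.013672; P(data | r = 3) = (5/8)(3/8)(3/8) = 0.087891; P(data | r = 4) = (4/8)(4/8)(4/8) = 0.125; P(data | r = 7) = (1/8)(7/8)(7/8) = 0.095703.
The prior-weighted likelihoods are 3/10 · 0.013672 = 0.0041016, 3/10 · 0.087891 = 0.026367, 3/10 · 0.125 = 0.0375, 1/10 · 0.095703 = 0.0095703; summing to 0.077539.
Hence P(r = 7 | data) = (0.0095703) / (0.077539) = 0.12343.

0.123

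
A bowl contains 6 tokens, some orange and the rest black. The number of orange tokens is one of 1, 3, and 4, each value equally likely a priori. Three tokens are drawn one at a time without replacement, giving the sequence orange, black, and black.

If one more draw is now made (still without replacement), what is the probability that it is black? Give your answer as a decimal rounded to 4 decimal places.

The likelihood of the observed sequence under each hypothesis: P(data | r = 1) = (1/6)(5/5)(4/4) = 1/6; P(data | r = 3) = (3/6)(3/5)(2/4) = 3/20; P(data | r = 4) = (4/6)(2/5)(1/4) = 1/15.
The prior-weighted likelihoods are 1/3 · 1/6 = 1/18, 1/3 · 3/20 = 1/20, 1/3 · 1/15 = 1/45; summing to 23/180.
Dividing through by the total gives posterior P(r = 1 | data) = 10/23, P(r = 3 | data) = 9/23, P(r = 4 | data) = 4/23.
So P(black next | data) = Σ P(black next | H) P(H | data) = (1)(10/23) + (1/3)(9/23) + (0)(4/23) = 13/23.

0.5652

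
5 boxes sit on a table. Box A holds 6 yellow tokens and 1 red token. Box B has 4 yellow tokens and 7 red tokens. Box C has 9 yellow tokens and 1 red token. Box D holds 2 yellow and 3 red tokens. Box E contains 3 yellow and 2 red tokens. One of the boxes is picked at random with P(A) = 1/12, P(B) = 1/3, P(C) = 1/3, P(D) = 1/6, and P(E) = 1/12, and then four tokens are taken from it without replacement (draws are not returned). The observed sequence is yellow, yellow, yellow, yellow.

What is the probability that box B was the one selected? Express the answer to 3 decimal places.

For each hypothesis, P(data | H) works out to: P(data | box A) = (6/7)(5/6)(4/5)(3/4) = 0.42857; P(data | box B) = (4/11)(3/10)(2/9)(1/8) = 0.0030303; P(data | box C) = (9/10)(8/9)(7/8)(6/7) = 0.6; P(data | box D) = (2/5)(1/4)(0/3) = 0; P(data | box E) = (3/5)(2/4)(1/3)(0/2) = 0.
Weighting by the prior gives 1/12 · 0.42857 = 0.035714, 1/3 · 0.0030303 = 0.0010101, 1/3 · 0.6 = 0.2, 1/6 · 0 = 0, 1/12 · 0 = 0; these sum to 0.23672.
Therefore the posterior P(box B | data) = (0.0010101) / (0.23672) = 0.004267.

0.004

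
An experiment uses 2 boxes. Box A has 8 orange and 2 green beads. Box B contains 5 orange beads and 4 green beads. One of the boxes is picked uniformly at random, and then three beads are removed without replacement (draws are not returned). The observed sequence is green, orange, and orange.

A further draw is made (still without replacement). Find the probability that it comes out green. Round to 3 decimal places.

0.323

The likelihood of the observed sequence under each hypothesis: P(data | box A) = (2/10)(8/9)(7/8) = 7/45; P(data | box B) = (4/9)(5/8)(4/7) = 10/63.
The prior-weighted likelihoods are 1/2 · 7/45 = 7/90, 1/2 · 10/63 = 5/63; with total 11/70.
Normalising, the posterior is P(box A | data) = 49/99, P(box B | data) = 50/99.
So P(green next | data) = Σ P(green next | H) P(H | data) = (1/7)(49/99) + (1/2)(50/99) = 32/99.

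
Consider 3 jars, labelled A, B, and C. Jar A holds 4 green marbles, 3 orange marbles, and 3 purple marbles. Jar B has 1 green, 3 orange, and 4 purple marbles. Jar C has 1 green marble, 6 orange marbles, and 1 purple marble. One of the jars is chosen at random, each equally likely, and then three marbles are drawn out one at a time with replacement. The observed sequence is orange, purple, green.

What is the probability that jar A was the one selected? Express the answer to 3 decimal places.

0.506

The likelihood of the observed sequence under each hypothesis: P(data | jar A) = (3/10)(3/10)(4/10) = 0.036; P(data | jar B) = (3/8)(4/8)(1/8) = 0.023438; P(data | jar C) = (6/8)(1/8)(1/8) = 0.011719.
Weighting by the prior gives 1/3 · 0.036 = 0.012, 1/3 · 0.023438 = 0.0078125, 1/3 · 0.011719 = 0.0039062; summing to 0.023719.
By Bayes' rule, P(jar A | data) = (0.012) / (0.023719) = 0.50593.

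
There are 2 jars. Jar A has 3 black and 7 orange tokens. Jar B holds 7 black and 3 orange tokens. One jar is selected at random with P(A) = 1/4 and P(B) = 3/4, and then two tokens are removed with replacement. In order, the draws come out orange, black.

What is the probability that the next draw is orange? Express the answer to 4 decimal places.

Compute the likelihood of the observed sequence for each case: P(data | jar A) = (7/10)(3/10) = 21/100; P(data | jar B) = (3/10)(7/10) = 21/100.
Weighting by the prior gives 1/4 · 21/100 = 21/400, 3/4 · 21/100 = 63/400; these sum to 21/100.
Normalising, the posterior is P(jar A | data) = 1/4, P(jar B | data) = 3/4.
Averaging over the posterior, P(orange next | data) = (7/10)(1/4) + (3/10)(3/4) = 2/5.

0.4000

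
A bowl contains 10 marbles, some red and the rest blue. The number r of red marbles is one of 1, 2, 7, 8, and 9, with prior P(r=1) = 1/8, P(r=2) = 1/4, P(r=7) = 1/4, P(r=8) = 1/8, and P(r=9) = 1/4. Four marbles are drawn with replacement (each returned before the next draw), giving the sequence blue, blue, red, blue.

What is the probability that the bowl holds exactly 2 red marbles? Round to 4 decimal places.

0.6327

Under each hypothesis, the probability of the observed sequence is: P(data | r = 1) = (9/10)(9/10)(1/10)(9/10) = 0.0729; P(data | r = 2) = (8/10)(8/10)(2/10)(8/10) = 0.1024; P(data | r = 7) = (3/10)(3/10)(7/10)(3/10) = 0.0189; P(data | r = 8) = (2/10)(2/10)(8/10)(2/10) = 0.0064; P(data | r = 9) = (1/10)(1/10)(9/10)(1/10) = 0.0009.
Multiplying each by its prior: 1/8 · 0.0729 = 0.0091125, 1/4 · 0.1024 = 0.0256, 1/4 · 0.0189 = 0.004725, 1/8 · 0.0064 = 0.0008, 1/4 · 0.0009 = 0.000225; these sum to 0.040462.
Therefore the posterior P(r = 2 | data) = (0.0256) / (0.040462) = 0.63268.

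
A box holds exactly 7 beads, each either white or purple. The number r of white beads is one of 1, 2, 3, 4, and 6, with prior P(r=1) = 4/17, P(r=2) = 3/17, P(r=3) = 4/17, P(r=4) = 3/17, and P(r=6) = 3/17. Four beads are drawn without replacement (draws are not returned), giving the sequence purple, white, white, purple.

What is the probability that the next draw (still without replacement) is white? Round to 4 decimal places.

0.3846

The likelihood of the observed sequence under each hypothesis: P(data | r = 1) = (6/7)(1/6)(0/5) = 0; P(data | r = 2) = (5/7)(2/6)(1/5)(4/4) = 1/21; P(data | r = 3) = (4/7)(3/6)(2/5)(3/4) = 3/35; P(data | r = 4) = (3/7)(4/6)(3/5)(2/4) = 3/35; P(data | r = 6) = (1/7)(6/6)(5/5)(0/4) = 0.
The prior-weighted likelihoods are 4/17 · 0 = 0, 3/17 · 1/21 = 1/119, 4/17 · 3/35 = 12/595, 3/17 · 3/35 = 9/595, 3/17 · 0 = 0; with total 26/595.
Normalising, the posterior is P(r = 1 | data) = 0, P(r = 2 | data) = 5/26, P(r = 3 | data) = 6/13, P(r = 4 | data) = 9/26, P(r = 6 | data) = 0.
So P(white next | data) = Σ P(white next | H) P(H | data) = (0)(5/26) + (1/3)(6/13) + (2/3)(9/26) = 5/13.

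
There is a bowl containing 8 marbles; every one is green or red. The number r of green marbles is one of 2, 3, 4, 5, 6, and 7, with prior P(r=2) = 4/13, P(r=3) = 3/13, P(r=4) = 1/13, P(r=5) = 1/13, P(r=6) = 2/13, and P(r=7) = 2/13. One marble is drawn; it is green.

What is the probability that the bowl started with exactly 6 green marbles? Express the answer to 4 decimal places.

0.2308

The likelihood of this draw under each hypothesis: P(data | r = 2) = (2/8) = 1/4; P(data | r = 3) = (3/8) = 3/8; P(data | r = 4) = (4/8) = 1/2; P(data | r = 5) = (5/8) = 5/8; P(data | r = 6) = (6/8) = 3/4; P(data | r = 7) = (7/8) = 7/8.
Multiplying each by its prior: 4/13 · 1/4 = 1/13, 3/13 · 3/8 = 9/104, 1/13 · 1/2 = 1/26, 1/13 · 5/8 = 5/104, 2/13 · 3/4 = 3/26, 2/13 · 7/8 = 7/52; summing to 1/2.
So P(r = 6 | data) = (3/26) / (1/2) = 3/13.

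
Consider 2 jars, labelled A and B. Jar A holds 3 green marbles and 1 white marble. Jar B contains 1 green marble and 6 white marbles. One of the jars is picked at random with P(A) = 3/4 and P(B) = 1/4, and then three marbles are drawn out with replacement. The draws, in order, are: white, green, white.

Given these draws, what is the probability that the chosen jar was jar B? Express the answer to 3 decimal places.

0.427

Compute the likelihood of the observed sequence for each case: P(data | jar A) = (1/4)(3/4)(1/4) = 0.046875; P(data | jar B) = (6/7)(1/7)(6/7) = 0.10496.
Weighting by the prior gives 3/4 · 0.046875 = 0.035156, 1/4 · 0.10496 = 0.026239; summing to 0.061395.
So P(jar B | data) = (0.026239) / (0.061395) = 0.42738.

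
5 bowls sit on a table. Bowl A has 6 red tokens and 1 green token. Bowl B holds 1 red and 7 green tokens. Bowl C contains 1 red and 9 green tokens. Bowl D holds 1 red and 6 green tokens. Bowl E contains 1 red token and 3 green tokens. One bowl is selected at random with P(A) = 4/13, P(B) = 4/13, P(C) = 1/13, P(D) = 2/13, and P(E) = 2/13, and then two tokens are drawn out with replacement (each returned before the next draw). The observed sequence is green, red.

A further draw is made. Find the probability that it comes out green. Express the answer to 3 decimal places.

0.626

Compute the likelihood of the observed sequence for each case: P(data | bowl A) = (1/7)(6/7) = 0.12245; P(data | bowl B) = (7/8)(1/8) = 0.10938; P(data | bowl C) = (9/10)(1/10) = 0.09; P(data | bowl D) = (6/7)(1/7) = 0.12245; P(data | bowl E) = (3/4)(1/4) = 0.1875.
Multiplying each by its prior: 4/13 · 0.12245 = 0.037677, 4/13 · 0.10938 = 0.033654, 1/13 · 0.09 = 0.0069231, 2/13 · 0.12245 = 0.018838, 2/13 · 0.1875 = 0.028846; with total 0.12594.
The posterior is then P(bowl A | data) = 0.29917, P(bowl B | data) = 0.26723, P(bowl C | data) = 0.054972, P(bowl D | data) = 0.14958, P(bowl E | data) = 0.22905.
Averaging over the posterior, P(green next | data) = (1/7)(0.29917) + (7/8)(0.26723) + (9/10)(0.054972) + (6/7)(0.14958) + (3/4)(0.22905) = 0.62604.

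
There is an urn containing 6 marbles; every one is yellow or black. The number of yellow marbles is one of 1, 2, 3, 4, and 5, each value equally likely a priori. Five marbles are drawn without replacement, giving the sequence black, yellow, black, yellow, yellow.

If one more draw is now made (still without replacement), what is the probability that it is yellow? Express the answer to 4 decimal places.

0.5714

For each hypothesis, P(data | H) works out to: P(data | r = 1) = (5/6)(1/5)(4/4)(0/3) = 0; P(data | r = 2) = (4/6)(2/5)(3/4)(1/3)(0/2) = 0; P(data | r = 3) = (3/6)(3/5)(2/4)(2/3)(1/2) = 1/20; P(data | r = 4) = (2/6)(4/5)(1/4)(3/3)(2/2) = 1/15; P(data | r = 5) = (1/6)(5/5)(0/4) = 0.
Weighting by the prior gives 1/5 · 0 = 0, 1/5 · 0 = 0, 1/5 · 1/20 = 1/100, 1/5 · 1/15 = 1/75, 1/5 · 0 = 0; with total 7/300.
Dividing through by the total gives posterior P(r = 1 | data) = 0, P(r = 2 | data) = 0, P(r = 3 | data) = 3/7, P(r = 4 | data) = 4/7, P(r = 5 | data) = 0.
So P(yellow next | data) = Σ P(yellow next | H) P(H | data) = (0)(3/7) + (1)(4/7) = 4/7.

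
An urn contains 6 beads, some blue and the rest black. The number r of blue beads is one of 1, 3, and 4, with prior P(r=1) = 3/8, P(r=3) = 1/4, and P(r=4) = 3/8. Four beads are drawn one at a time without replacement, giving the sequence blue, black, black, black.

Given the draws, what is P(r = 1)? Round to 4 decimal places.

Compute the likelihood of the observed sequence for each case: P(data | r = 1) = (1/6)(5/5)(4/4)(3/3) = 1/6; P(data | r = 3) = (3/6)(3/5)(2/4)(1/3) = 1/20; P(data | r = 4) = (4/6)(2/5)(1/4)(0/3) = 0.
Weighting by the prior gives 3/8 · 1/6 = 1/16, 1/4 · 1/20 = 1/80, 3/8 · 0 = 0; with total 3/40.
Hence P(r = 1 | data) = (1/16) / (3/40) = 5/6.

0.8333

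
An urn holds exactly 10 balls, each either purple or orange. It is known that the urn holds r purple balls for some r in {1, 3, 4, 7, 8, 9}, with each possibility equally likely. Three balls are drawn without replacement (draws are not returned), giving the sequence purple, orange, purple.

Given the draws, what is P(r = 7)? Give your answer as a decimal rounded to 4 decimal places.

0.2972

Under each hypothesis, the probability of the observed sequence is: P(data | r = 1) = (1/10)(9/9)(0/8) = 0; P(data | r = 3) = (3/10)(7/9)(2/8) = 7/120; P(data | r = 4) = (4/10)(6/9)(3/8) = 1/10; P(data | r = 7) = (7/10)(3/9)(6/8) = 7/40; P(data | r = 8) = (8/10)(2/9)(7/8) = 7/45; P(data | r = 9) = (9/10)(1/9)(8/8) = 1/10.
Multiplying each by its prior: 1/6 · 0 = 0, 1/6 · 7/120 = 7/720, 1/6 · 1/10 = 1/60, 1/6 · 7/40 = 7/240, 1/6 · 7/45 = 7/270, 1/6 · 1/10 = 1/60; these sum to 53/540.
By Bayes' rule, P(r = 7 | data) = (7/240) / (53/540) = 63/212.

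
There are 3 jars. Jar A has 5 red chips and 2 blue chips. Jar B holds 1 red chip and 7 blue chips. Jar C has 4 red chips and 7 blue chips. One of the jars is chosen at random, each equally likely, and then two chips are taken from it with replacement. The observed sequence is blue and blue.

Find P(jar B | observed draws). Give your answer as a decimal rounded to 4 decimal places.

Compute the likelihood of the observed sequence for each case: P(data | jar A) = (2/7)(2/7) = 0.081633; P(data | jar B) = (7/8)(7/8) = 0.76562; P(data | jar C) = (7/11)(7/11) = 0.40496.
Multiplying each by its prior: 1/3 · 0.081633 = 0.027211, 1/3 · 0.76562 = 0.25521, 1/3 · 0.40496 = 0.13499; with total 0.41741.
Therefore the posterior P(jar B | data) = (0.25521) / (0.41741) = 0.61142.

0.6114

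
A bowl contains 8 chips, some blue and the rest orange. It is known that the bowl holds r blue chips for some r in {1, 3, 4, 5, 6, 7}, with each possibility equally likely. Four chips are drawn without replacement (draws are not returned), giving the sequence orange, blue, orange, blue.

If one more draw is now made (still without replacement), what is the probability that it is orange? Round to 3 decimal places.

0.432

Compute the likelihood of the observed sequence for each case: P(data | r = 1) = (7/8)(1/7)(6/6)(0/5) = 0; P(data | r = 3) = (5/8)(3/7)(4/6)(2/5) = 1/14; P(data | r = 4) = (4/8)(4/7)(3/6)(3/5) = 3/35; P(data | r = 5) = (3/8)(5/7)(2/6)(4/5) = 1/14; P(data | r = 6) = (2/8)(6/7)(1/6)(5/5) = 1/28; P(data | r = 7) = (1/8)(7/7)(0/6) = 0.
Weighting by the prior gives 1/6 · 0 = 0, 1/6 · 1/14 = 1/84, 1/6 · 3/35 = 1/70, 1/6 · 1/14 = 1/84, 1/6 · 1/28 = 1/168, 1/6 · 0 = 0; these sum to 37/840.
The posterior is then P(r = 1 | data) = 0, P(r = 3 | data) = 10/37, P(r = 4 | data) = 12/37, P(r = 5 | data) = 10/37, P(r = 6 | data) = 5/37, P(r = 7 | data) = 0.
The predictive probability is P(orange next | data) = (3/4)(10/37) + (1/2)(12/37) + (1/4)(10/37) + (0)(5/37) = 16/37.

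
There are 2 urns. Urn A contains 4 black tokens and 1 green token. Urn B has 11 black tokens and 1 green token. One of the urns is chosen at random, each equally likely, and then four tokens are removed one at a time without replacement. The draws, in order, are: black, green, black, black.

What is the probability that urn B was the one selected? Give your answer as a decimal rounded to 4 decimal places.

0.2941

Under each hypothesis, the probability of the observed sequence is: P(data | urn A) = (4/5)(1/4)(3/3)(2/2) = 1/5; P(data | urn B) = (11/12)(1/11)(10/10)(9/9) = 1/12.
The prior-weighted likelihoods are 1/2 · 1/5 = 1/10, 1/2 · 1/12 = 1/24; these sum to 17/120.
By Bayes' rule, P(urn B | data) = (1/24) / (17/120) = 5/17.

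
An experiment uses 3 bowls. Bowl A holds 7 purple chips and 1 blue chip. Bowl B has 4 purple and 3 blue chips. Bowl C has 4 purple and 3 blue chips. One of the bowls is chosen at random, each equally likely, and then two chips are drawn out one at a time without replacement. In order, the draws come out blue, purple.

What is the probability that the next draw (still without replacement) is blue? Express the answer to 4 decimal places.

0.3282

For each hypothesis, P(data | H) works out to: P(data | bowl A) = (1/8)(7/7) = 1/8; P(data | bowl B) = (3/7)(4/6) = 2/7; P(data | bowl C) = (3/7)(4/6) = 2/7.
Multiplying each by its prior: 1/3 · 1/8 = 1/24, 1/3 · 2/7 = 2/21, 1/3 · 2/7 = 2/21; these sum to 13/56.
Dividing through by the total gives posterior P(bowl A | data) = 7/39, P(bowl B | data) = 16/39, P(bowl C | data) = 16/39.
The predictive probability is P(blue next | data) = (0)(7/39) + (2/5)(16/39) + (2/5)(16/39) = 64/195.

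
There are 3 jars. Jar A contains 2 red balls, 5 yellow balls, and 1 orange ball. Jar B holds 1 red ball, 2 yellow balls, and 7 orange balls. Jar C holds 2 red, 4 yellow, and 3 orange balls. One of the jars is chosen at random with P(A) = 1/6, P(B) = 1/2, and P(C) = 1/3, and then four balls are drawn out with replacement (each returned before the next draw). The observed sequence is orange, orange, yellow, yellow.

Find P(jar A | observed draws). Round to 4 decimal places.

Under each hypothesis, the probability of the observed sequence is: P(data | jar A) = (1/8)(1/8)(5/8)(5/8) = 0.0061035; P(data | jar B) = (7/10)(7/10)(2/10)(2/10) = 0.0196; P(data | jar C) = (3/9)(3/9)(4/9)(4/9) = 0.021948.
The prior-weighted likelihoods are 1/6 · 0.0061035 = 0.0010173, 1/2 · 0.0196 = 0.0098, 1/3 · 0.021948 = 0.007316; summing to 0.018133.
Hence P(jar A | data) = (0.0010173) / (0.018133) = 0.056099.

0.0561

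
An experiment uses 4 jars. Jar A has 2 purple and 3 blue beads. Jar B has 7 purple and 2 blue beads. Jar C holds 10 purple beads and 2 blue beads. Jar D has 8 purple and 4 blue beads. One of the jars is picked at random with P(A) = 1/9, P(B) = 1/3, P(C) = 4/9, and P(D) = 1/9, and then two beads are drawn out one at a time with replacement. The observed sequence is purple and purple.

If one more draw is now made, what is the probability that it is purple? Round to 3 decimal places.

The likelihood of the observed sequence under each hypothesis: P(data | jar A) = (2/5)(2/5) = 0.16; P(data | jar B) = (7/9)(7/9) = 0.60494; P(data | jar C) = (10/12)(10/12) = 0.69444; P(data | jar D) = (8/12)(8/12) = 0.44444.
Multiplying each by its prior: 1/9 · 0.16 = 0.017778, 1/3 · 0.60494 = 0.20165, 4/9 · 0.69444 = 0.30864, 1/9 · 0.44444 = 0.049383; with total 0.57745.
Normalising, the posterior is P(jar A | data) = 0.030787, P(jar B | data) = 0.3492, P(jar C | data) = 0.53449, P(jar D | data) = 0.085519.
Averaging over the posterior, P(purple next | data) = (2/5)(0.030787) + (7/9)(0.3492) + (5/6)(0.53449) + (2/3)(0.085519) = 0.78634.

0.786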